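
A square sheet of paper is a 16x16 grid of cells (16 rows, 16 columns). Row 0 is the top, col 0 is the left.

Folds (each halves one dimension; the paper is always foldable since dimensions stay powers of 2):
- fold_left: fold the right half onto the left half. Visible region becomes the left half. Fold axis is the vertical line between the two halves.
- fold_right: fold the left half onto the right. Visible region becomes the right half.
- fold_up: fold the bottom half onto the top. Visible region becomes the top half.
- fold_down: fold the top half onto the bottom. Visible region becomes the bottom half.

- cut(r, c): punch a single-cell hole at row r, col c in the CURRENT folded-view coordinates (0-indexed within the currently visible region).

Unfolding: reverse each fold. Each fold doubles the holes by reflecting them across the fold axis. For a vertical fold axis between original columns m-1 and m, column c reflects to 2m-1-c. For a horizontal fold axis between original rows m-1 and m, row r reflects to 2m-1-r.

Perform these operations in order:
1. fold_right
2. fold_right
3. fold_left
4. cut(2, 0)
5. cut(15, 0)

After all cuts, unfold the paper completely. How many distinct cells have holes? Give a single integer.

Op 1 fold_right: fold axis v@8; visible region now rows[0,16) x cols[8,16) = 16x8
Op 2 fold_right: fold axis v@12; visible region now rows[0,16) x cols[12,16) = 16x4
Op 3 fold_left: fold axis v@14; visible region now rows[0,16) x cols[12,14) = 16x2
Op 4 cut(2, 0): punch at orig (2,12); cuts so far [(2, 12)]; region rows[0,16) x cols[12,14) = 16x2
Op 5 cut(15, 0): punch at orig (15,12); cuts so far [(2, 12), (15, 12)]; region rows[0,16) x cols[12,14) = 16x2
Unfold 1 (reflect across v@14): 4 holes -> [(2, 12), (2, 15), (15, 12), (15, 15)]
Unfold 2 (reflect across v@12): 8 holes -> [(2, 8), (2, 11), (2, 12), (2, 15), (15, 8), (15, 11), (15, 12), (15, 15)]
Unfold 3 (reflect across v@8): 16 holes -> [(2, 0), (2, 3), (2, 4), (2, 7), (2, 8), (2, 11), (2, 12), (2, 15), (15, 0), (15, 3), (15, 4), (15, 7), (15, 8), (15, 11), (15, 12), (15, 15)]

Answer: 16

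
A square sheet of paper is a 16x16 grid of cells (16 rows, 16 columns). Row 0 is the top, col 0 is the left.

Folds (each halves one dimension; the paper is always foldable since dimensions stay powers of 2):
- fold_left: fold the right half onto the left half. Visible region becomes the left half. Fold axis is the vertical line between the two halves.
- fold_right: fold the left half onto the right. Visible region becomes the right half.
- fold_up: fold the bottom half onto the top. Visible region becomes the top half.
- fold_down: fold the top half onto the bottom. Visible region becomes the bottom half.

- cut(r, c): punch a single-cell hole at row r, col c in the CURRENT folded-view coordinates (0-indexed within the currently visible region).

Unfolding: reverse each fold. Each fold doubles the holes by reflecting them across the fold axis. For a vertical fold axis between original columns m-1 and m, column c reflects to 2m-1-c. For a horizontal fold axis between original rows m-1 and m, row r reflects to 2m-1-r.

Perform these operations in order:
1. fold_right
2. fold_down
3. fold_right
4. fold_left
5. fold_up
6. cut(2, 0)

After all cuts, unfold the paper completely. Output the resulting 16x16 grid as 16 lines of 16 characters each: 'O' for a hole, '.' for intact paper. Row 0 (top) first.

Op 1 fold_right: fold axis v@8; visible region now rows[0,16) x cols[8,16) = 16x8
Op 2 fold_down: fold axis h@8; visible region now rows[8,16) x cols[8,16) = 8x8
Op 3 fold_right: fold axis v@12; visible region now rows[8,16) x cols[12,16) = 8x4
Op 4 fold_left: fold axis v@14; visible region now rows[8,16) x cols[12,14) = 8x2
Op 5 fold_up: fold axis h@12; visible region now rows[8,12) x cols[12,14) = 4x2
Op 6 cut(2, 0): punch at orig (10,12); cuts so far [(10, 12)]; region rows[8,12) x cols[12,14) = 4x2
Unfold 1 (reflect across h@12): 2 holes -> [(10, 12), (13, 12)]
Unfold 2 (reflect across v@14): 4 holes -> [(10, 12), (10, 15), (13, 12), (13, 15)]
Unfold 3 (reflect across v@12): 8 holes -> [(10, 8), (10, 11), (10, 12), (10, 15), (13, 8), (13, 11), (13, 12), (13, 15)]
Unfold 4 (reflect across h@8): 16 holes -> [(2, 8), (2, 11), (2, 12), (2, 15), (5, 8), (5, 11), (5, 12), (5, 15), (10, 8), (10, 11), (10, 12), (10, 15), (13, 8), (13, 11), (13, 12), (13, 15)]
Unfold 5 (reflect across v@8): 32 holes -> [(2, 0), (2, 3), (2, 4), (2, 7), (2, 8), (2, 11), (2, 12), (2, 15), (5, 0), (5, 3), (5, 4), (5, 7), (5, 8), (5, 11), (5, 12), (5, 15), (10, 0), (10, 3), (10, 4), (10, 7), (10, 8), (10, 11), (10, 12), (10, 15), (13, 0), (13, 3), (13, 4), (13, 7), (13, 8), (13, 11), (13, 12), (13, 15)]

Answer: ................
................
O..OO..OO..OO..O
................
................
O..OO..OO..OO..O
................
................
................
................
O..OO..OO..OO..O
................
................
O..OO..OO..OO..O
................
................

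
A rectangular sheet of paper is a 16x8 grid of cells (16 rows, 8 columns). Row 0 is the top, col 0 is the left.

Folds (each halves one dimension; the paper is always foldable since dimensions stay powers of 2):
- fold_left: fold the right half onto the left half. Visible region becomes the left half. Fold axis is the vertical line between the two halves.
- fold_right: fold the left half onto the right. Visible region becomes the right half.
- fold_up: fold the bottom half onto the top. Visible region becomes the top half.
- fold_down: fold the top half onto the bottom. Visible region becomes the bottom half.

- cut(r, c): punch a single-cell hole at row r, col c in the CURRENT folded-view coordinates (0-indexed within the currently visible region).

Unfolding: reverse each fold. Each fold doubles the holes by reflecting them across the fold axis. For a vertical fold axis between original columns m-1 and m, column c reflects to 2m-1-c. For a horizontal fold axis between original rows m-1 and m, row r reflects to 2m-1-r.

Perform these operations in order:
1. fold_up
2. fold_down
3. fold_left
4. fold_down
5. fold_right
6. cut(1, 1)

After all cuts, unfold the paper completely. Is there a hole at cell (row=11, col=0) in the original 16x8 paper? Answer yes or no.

Op 1 fold_up: fold axis h@8; visible region now rows[0,8) x cols[0,8) = 8x8
Op 2 fold_down: fold axis h@4; visible region now rows[4,8) x cols[0,8) = 4x8
Op 3 fold_left: fold axis v@4; visible region now rows[4,8) x cols[0,4) = 4x4
Op 4 fold_down: fold axis h@6; visible region now rows[6,8) x cols[0,4) = 2x4
Op 5 fold_right: fold axis v@2; visible region now rows[6,8) x cols[2,4) = 2x2
Op 6 cut(1, 1): punch at orig (7,3); cuts so far [(7, 3)]; region rows[6,8) x cols[2,4) = 2x2
Unfold 1 (reflect across v@2): 2 holes -> [(7, 0), (7, 3)]
Unfold 2 (reflect across h@6): 4 holes -> [(4, 0), (4, 3), (7, 0), (7, 3)]
Unfold 3 (reflect across v@4): 8 holes -> [(4, 0), (4, 3), (4, 4), (4, 7), (7, 0), (7, 3), (7, 4), (7, 7)]
Unfold 4 (reflect across h@4): 16 holes -> [(0, 0), (0, 3), (0, 4), (0, 7), (3, 0), (3, 3), (3, 4), (3, 7), (4, 0), (4, 3), (4, 4), (4, 7), (7, 0), (7, 3), (7, 4), (7, 7)]
Unfold 5 (reflect across h@8): 32 holes -> [(0, 0), (0, 3), (0, 4), (0, 7), (3, 0), (3, 3), (3, 4), (3, 7), (4, 0), (4, 3), (4, 4), (4, 7), (7, 0), (7, 3), (7, 4), (7, 7), (8, 0), (8, 3), (8, 4), (8, 7), (11, 0), (11, 3), (11, 4), (11, 7), (12, 0), (12, 3), (12, 4), (12, 7), (15, 0), (15, 3), (15, 4), (15, 7)]
Holes: [(0, 0), (0, 3), (0, 4), (0, 7), (3, 0), (3, 3), (3, 4), (3, 7), (4, 0), (4, 3), (4, 4), (4, 7), (7, 0), (7, 3), (7, 4), (7, 7), (8, 0), (8, 3), (8, 4), (8, 7), (11, 0), (11, 3), (11, 4), (11, 7), (12, 0), (12, 3), (12, 4), (12, 7), (15, 0), (15, 3), (15, 4), (15, 7)]

Answer: yes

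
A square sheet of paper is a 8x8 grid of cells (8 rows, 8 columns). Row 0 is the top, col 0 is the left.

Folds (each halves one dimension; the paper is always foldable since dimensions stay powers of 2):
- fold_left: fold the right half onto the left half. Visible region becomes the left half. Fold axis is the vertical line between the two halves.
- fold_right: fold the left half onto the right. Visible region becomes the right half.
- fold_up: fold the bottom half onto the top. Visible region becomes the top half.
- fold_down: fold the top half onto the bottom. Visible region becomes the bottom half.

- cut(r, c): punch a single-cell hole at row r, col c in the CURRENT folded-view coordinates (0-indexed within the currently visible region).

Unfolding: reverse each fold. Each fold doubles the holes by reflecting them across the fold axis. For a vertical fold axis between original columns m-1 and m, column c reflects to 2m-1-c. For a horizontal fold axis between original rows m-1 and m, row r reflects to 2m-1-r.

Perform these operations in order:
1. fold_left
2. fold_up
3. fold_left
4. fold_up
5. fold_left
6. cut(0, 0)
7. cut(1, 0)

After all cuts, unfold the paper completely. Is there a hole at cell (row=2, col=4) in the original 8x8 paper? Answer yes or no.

Op 1 fold_left: fold axis v@4; visible region now rows[0,8) x cols[0,4) = 8x4
Op 2 fold_up: fold axis h@4; visible region now rows[0,4) x cols[0,4) = 4x4
Op 3 fold_left: fold axis v@2; visible region now rows[0,4) x cols[0,2) = 4x2
Op 4 fold_up: fold axis h@2; visible region now rows[0,2) x cols[0,2) = 2x2
Op 5 fold_left: fold axis v@1; visible region now rows[0,2) x cols[0,1) = 2x1
Op 6 cut(0, 0): punch at orig (0,0); cuts so far [(0, 0)]; region rows[0,2) x cols[0,1) = 2x1
Op 7 cut(1, 0): punch at orig (1,0); cuts so far [(0, 0), (1, 0)]; region rows[0,2) x cols[0,1) = 2x1
Unfold 1 (reflect across v@1): 4 holes -> [(0, 0), (0, 1), (1, 0), (1, 1)]
Unfold 2 (reflect across h@2): 8 holes -> [(0, 0), (0, 1), (1, 0), (1, 1), (2, 0), (2, 1), (3, 0), (3, 1)]
Unfold 3 (reflect across v@2): 16 holes -> [(0, 0), (0, 1), (0, 2), (0, 3), (1, 0), (1, 1), (1, 2), (1, 3), (2, 0), (2, 1), (2, 2), (2, 3), (3, 0), (3, 1), (3, 2), (3, 3)]
Unfold 4 (reflect across h@4): 32 holes -> [(0, 0), (0, 1), (0, 2), (0, 3), (1, 0), (1, 1), (1, 2), (1, 3), (2, 0), (2, 1), (2, 2), (2, 3), (3, 0), (3, 1), (3, 2), (3, 3), (4, 0), (4, 1), (4, 2), (4, 3), (5, 0), (5, 1), (5, 2), (5, 3), (6, 0), (6, 1), (6, 2), (6, 3), (7, 0), (7, 1), (7, 2), (7, 3)]
Unfold 5 (reflect across v@4): 64 holes -> [(0, 0), (0, 1), (0, 2), (0, 3), (0, 4), (0, 5), (0, 6), (0, 7), (1, 0), (1, 1), (1, 2), (1, 3), (1, 4), (1, 5), (1, 6), (1, 7), (2, 0), (2, 1), (2, 2), (2, 3), (2, 4), (2, 5), (2, 6), (2, 7), (3, 0), (3, 1), (3, 2), (3, 3), (3, 4), (3, 5), (3, 6), (3, 7), (4, 0), (4, 1), (4, 2), (4, 3), (4, 4), (4, 5), (4, 6), (4, 7), (5, 0), (5, 1), (5, 2), (5, 3), (5, 4), (5, 5), (5, 6), (5, 7), (6, 0), (6, 1), (6, 2), (6, 3), (6, 4), (6, 5), (6, 6), (6, 7), (7, 0), (7, 1), (7, 2), (7, 3), (7, 4), (7, 5), (7, 6), (7, 7)]
Holes: [(0, 0), (0, 1), (0, 2), (0, 3), (0, 4), (0, 5), (0, 6), (0, 7), (1, 0), (1, 1), (1, 2), (1, 3), (1, 4), (1, 5), (1, 6), (1, 7), (2, 0), (2, 1), (2, 2), (2, 3), (2, 4), (2, 5), (2, 6), (2, 7), (3, 0), (3, 1), (3, 2), (3, 3), (3, 4), (3, 5), (3, 6), (3, 7), (4, 0), (4, 1), (4, 2), (4, 3), (4, 4), (4, 5), (4, 6), (4, 7), (5, 0), (5, 1), (5, 2), (5, 3), (5, 4), (5, 5), (5, 6), (5, 7), (6, 0), (6, 1), (6, 2), (6, 3), (6, 4), (6, 5), (6, 6), (6, 7), (7, 0), (7, 1), (7, 2), (7, 3), (7, 4), (7, 5), (7, 6), (7, 7)]

Answer: yes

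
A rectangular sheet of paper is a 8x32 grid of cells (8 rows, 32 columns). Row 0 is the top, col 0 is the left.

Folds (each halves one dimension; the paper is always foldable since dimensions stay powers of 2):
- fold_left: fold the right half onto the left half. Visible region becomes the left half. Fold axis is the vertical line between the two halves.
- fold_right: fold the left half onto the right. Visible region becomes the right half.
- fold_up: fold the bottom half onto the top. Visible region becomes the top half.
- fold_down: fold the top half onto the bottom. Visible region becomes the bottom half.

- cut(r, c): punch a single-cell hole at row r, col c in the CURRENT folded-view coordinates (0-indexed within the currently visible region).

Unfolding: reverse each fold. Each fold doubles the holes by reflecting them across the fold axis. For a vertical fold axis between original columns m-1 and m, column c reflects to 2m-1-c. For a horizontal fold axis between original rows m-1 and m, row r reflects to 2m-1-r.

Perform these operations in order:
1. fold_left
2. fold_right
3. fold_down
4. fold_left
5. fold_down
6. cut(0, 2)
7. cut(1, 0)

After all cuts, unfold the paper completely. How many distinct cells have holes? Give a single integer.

Answer: 64

Derivation:
Op 1 fold_left: fold axis v@16; visible region now rows[0,8) x cols[0,16) = 8x16
Op 2 fold_right: fold axis v@8; visible region now rows[0,8) x cols[8,16) = 8x8
Op 3 fold_down: fold axis h@4; visible region now rows[4,8) x cols[8,16) = 4x8
Op 4 fold_left: fold axis v@12; visible region now rows[4,8) x cols[8,12) = 4x4
Op 5 fold_down: fold axis h@6; visible region now rows[6,8) x cols[8,12) = 2x4
Op 6 cut(0, 2): punch at orig (6,10); cuts so far [(6, 10)]; region rows[6,8) x cols[8,12) = 2x4
Op 7 cut(1, 0): punch at orig (7,8); cuts so far [(6, 10), (7, 8)]; region rows[6,8) x cols[8,12) = 2x4
Unfold 1 (reflect across h@6): 4 holes -> [(4, 8), (5, 10), (6, 10), (7, 8)]
Unfold 2 (reflect across v@12): 8 holes -> [(4, 8), (4, 15), (5, 10), (5, 13), (6, 10), (6, 13), (7, 8), (7, 15)]
Unfold 3 (reflect across h@4): 16 holes -> [(0, 8), (0, 15), (1, 10), (1, 13), (2, 10), (2, 13), (3, 8), (3, 15), (4, 8), (4, 15), (5, 10), (5, 13), (6, 10), (6, 13), (7, 8), (7, 15)]
Unfold 4 (reflect across v@8): 32 holes -> [(0, 0), (0, 7), (0, 8), (0, 15), (1, 2), (1, 5), (1, 10), (1, 13), (2, 2), (2, 5), (2, 10), (2, 13), (3, 0), (3, 7), (3, 8), (3, 15), (4, 0), (4, 7), (4, 8), (4, 15), (5, 2), (5, 5), (5, 10), (5, 13), (6, 2), (6, 5), (6, 10), (6, 13), (7, 0), (7, 7), (7, 8), (7, 15)]
Unfold 5 (reflect across v@16): 64 holes -> [(0, 0), (0, 7), (0, 8), (0, 15), (0, 16), (0, 23), (0, 24), (0, 31), (1, 2), (1, 5), (1, 10), (1, 13), (1, 18), (1, 21), (1, 26), (1, 29), (2, 2), (2, 5), (2, 10), (2, 13), (2, 18), (2, 21), (2, 26), (2, 29), (3, 0), (3, 7), (3, 8), (3, 15), (3, 16), (3, 23), (3, 24), (3, 31), (4, 0), (4, 7), (4, 8), (4, 15), (4, 16), (4, 23), (4, 24), (4, 31), (5, 2), (5, 5), (5, 10), (5, 13), (5, 18), (5, 21), (5, 26), (5, 29), (6, 2), (6, 5), (6, 10), (6, 13), (6, 18), (6, 21), (6, 26), (6, 29), (7, 0), (7, 7), (7, 8), (7, 15), (7, 16), (7, 23), (7, 24), (7, 31)]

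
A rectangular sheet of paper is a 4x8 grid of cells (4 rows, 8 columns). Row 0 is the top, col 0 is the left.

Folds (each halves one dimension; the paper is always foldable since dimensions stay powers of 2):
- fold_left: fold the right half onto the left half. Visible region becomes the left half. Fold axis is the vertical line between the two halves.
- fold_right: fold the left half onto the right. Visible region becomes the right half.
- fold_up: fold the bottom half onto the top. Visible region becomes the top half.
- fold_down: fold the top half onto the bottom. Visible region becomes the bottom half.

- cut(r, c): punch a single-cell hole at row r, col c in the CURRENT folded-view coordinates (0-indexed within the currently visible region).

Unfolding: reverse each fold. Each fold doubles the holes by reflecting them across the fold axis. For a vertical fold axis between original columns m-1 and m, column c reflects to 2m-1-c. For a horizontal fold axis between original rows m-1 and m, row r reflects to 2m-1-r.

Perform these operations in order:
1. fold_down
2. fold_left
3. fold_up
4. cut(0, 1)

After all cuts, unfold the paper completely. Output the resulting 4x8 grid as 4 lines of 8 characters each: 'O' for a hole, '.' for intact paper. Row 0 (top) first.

Answer: .O....O.
.O....O.
.O....O.
.O....O.

Derivation:
Op 1 fold_down: fold axis h@2; visible region now rows[2,4) x cols[0,8) = 2x8
Op 2 fold_left: fold axis v@4; visible region now rows[2,4) x cols[0,4) = 2x4
Op 3 fold_up: fold axis h@3; visible region now rows[2,3) x cols[0,4) = 1x4
Op 4 cut(0, 1): punch at orig (2,1); cuts so far [(2, 1)]; region rows[2,3) x cols[0,4) = 1x4
Unfold 1 (reflect across h@3): 2 holes -> [(2, 1), (3, 1)]
Unfold 2 (reflect across v@4): 4 holes -> [(2, 1), (2, 6), (3, 1), (3, 6)]
Unfold 3 (reflect across h@2): 8 holes -> [(0, 1), (0, 6), (1, 1), (1, 6), (2, 1), (2, 6), (3, 1), (3, 6)]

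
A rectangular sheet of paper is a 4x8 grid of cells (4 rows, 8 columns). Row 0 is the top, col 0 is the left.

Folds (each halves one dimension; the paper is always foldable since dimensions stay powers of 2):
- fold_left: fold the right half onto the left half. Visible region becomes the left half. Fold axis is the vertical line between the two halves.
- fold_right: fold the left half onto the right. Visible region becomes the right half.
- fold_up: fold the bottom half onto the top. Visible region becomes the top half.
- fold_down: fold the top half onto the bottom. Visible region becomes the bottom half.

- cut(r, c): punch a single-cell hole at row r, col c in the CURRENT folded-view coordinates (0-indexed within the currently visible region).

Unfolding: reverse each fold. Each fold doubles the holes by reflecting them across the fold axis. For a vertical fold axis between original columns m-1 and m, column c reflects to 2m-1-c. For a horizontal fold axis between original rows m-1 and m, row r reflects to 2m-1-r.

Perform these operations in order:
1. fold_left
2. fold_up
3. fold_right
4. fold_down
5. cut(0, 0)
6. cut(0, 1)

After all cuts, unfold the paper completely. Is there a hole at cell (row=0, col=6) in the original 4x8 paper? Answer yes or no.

Op 1 fold_left: fold axis v@4; visible region now rows[0,4) x cols[0,4) = 4x4
Op 2 fold_up: fold axis h@2; visible region now rows[0,2) x cols[0,4) = 2x4
Op 3 fold_right: fold axis v@2; visible region now rows[0,2) x cols[2,4) = 2x2
Op 4 fold_down: fold axis h@1; visible region now rows[1,2) x cols[2,4) = 1x2
Op 5 cut(0, 0): punch at orig (1,2); cuts so far [(1, 2)]; region rows[1,2) x cols[2,4) = 1x2
Op 6 cut(0, 1): punch at orig (1,3); cuts so far [(1, 2), (1, 3)]; region rows[1,2) x cols[2,4) = 1x2
Unfold 1 (reflect across h@1): 4 holes -> [(0, 2), (0, 3), (1, 2), (1, 3)]
Unfold 2 (reflect across v@2): 8 holes -> [(0, 0), (0, 1), (0, 2), (0, 3), (1, 0), (1, 1), (1, 2), (1, 3)]
Unfold 3 (reflect across h@2): 16 holes -> [(0, 0), (0, 1), (0, 2), (0, 3), (1, 0), (1, 1), (1, 2), (1, 3), (2, 0), (2, 1), (2, 2), (2, 3), (3, 0), (3, 1), (3, 2), (3, 3)]
Unfold 4 (reflect across v@4): 32 holes -> [(0, 0), (0, 1), (0, 2), (0, 3), (0, 4), (0, 5), (0, 6), (0, 7), (1, 0), (1, 1), (1, 2), (1, 3), (1, 4), (1, 5), (1, 6), (1, 7), (2, 0), (2, 1), (2, 2), (2, 3), (2, 4), (2, 5), (2, 6), (2, 7), (3, 0), (3, 1), (3, 2), (3, 3), (3, 4), (3, 5), (3, 6), (3, 7)]
Holes: [(0, 0), (0, 1), (0, 2), (0, 3), (0, 4), (0, 5), (0, 6), (0, 7), (1, 0), (1, 1), (1, 2), (1, 3), (1, 4), (1, 5), (1, 6), (1, 7), (2, 0), (2, 1), (2, 2), (2, 3), (2, 4), (2, 5), (2, 6), (2, 7), (3, 0), (3, 1), (3, 2), (3, 3), (3, 4), (3, 5), (3, 6), (3, 7)]

Answer: yes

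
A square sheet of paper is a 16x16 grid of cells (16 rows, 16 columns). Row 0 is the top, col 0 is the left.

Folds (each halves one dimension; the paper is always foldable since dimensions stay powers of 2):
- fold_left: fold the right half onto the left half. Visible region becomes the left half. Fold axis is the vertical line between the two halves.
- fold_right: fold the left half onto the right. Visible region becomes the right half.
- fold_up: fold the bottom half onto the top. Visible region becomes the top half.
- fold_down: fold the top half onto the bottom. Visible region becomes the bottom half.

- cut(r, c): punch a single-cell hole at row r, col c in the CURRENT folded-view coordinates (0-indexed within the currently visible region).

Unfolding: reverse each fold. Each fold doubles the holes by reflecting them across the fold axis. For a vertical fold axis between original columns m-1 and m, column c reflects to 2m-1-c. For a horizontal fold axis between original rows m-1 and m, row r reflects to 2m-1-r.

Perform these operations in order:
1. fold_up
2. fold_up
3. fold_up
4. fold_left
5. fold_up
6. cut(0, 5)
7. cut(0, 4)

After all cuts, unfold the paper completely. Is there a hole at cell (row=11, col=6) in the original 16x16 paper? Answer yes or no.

Answer: no

Derivation:
Op 1 fold_up: fold axis h@8; visible region now rows[0,8) x cols[0,16) = 8x16
Op 2 fold_up: fold axis h@4; visible region now rows[0,4) x cols[0,16) = 4x16
Op 3 fold_up: fold axis h@2; visible region now rows[0,2) x cols[0,16) = 2x16
Op 4 fold_left: fold axis v@8; visible region now rows[0,2) x cols[0,8) = 2x8
Op 5 fold_up: fold axis h@1; visible region now rows[0,1) x cols[0,8) = 1x8
Op 6 cut(0, 5): punch at orig (0,5); cuts so far [(0, 5)]; region rows[0,1) x cols[0,8) = 1x8
Op 7 cut(0, 4): punch at orig (0,4); cuts so far [(0, 4), (0, 5)]; region rows[0,1) x cols[0,8) = 1x8
Unfold 1 (reflect across h@1): 4 holes -> [(0, 4), (0, 5), (1, 4), (1, 5)]
Unfold 2 (reflect across v@8): 8 holes -> [(0, 4), (0, 5), (0, 10), (0, 11), (1, 4), (1, 5), (1, 10), (1, 11)]
Unfold 3 (reflect across h@2): 16 holes -> [(0, 4), (0, 5), (0, 10), (0, 11), (1, 4), (1, 5), (1, 10), (1, 11), (2, 4), (2, 5), (2, 10), (2, 11), (3, 4), (3, 5), (3, 10), (3, 11)]
Unfold 4 (reflect across h@4): 32 holes -> [(0, 4), (0, 5), (0, 10), (0, 11), (1, 4), (1, 5), (1, 10), (1, 11), (2, 4), (2, 5), (2, 10), (2, 11), (3, 4), (3, 5), (3, 10), (3, 11), (4, 4), (4, 5), (4, 10), (4, 11), (5, 4), (5, 5), (5, 10), (5, 11), (6, 4), (6, 5), (6, 10), (6, 11), (7, 4), (7, 5), (7, 10), (7, 11)]
Unfold 5 (reflect across h@8): 64 holes -> [(0, 4), (0, 5), (0, 10), (0, 11), (1, 4), (1, 5), (1, 10), (1, 11), (2, 4), (2, 5), (2, 10), (2, 11), (3, 4), (3, 5), (3, 10), (3, 11), (4, 4), (4, 5), (4, 10), (4, 11), (5, 4), (5, 5), (5, 10), (5, 11), (6, 4), (6, 5), (6, 10), (6, 11), (7, 4), (7, 5), (7, 10), (7, 11), (8, 4), (8, 5), (8, 10), (8, 11), (9, 4), (9, 5), (9, 10), (9, 11), (10, 4), (10, 5), (10, 10), (10, 11), (11, 4), (11, 5), (11, 10), (11, 11), (12, 4), (12, 5), (12, 10), (12, 11), (13, 4), (13, 5), (13, 10), (13, 11), (14, 4), (14, 5), (14, 10), (14, 11), (15, 4), (15, 5), (15, 10), (15, 11)]
Holes: [(0, 4), (0, 5), (0, 10), (0, 11), (1, 4), (1, 5), (1, 10), (1, 11), (2, 4), (2, 5), (2, 10), (2, 11), (3, 4), (3, 5), (3, 10), (3, 11), (4, 4), (4, 5), (4, 10), (4, 11), (5, 4), (5, 5), (5, 10), (5, 11), (6, 4), (6, 5), (6, 10), (6, 11), (7, 4), (7, 5), (7, 10), (7, 11), (8, 4), (8, 5), (8, 10), (8, 11), (9, 4), (9, 5), (9, 10), (9, 11), (10, 4), (10, 5), (10, 10), (10, 11), (11, 4), (11, 5), (11, 10), (11, 11), (12, 4), (12, 5), (12, 10), (12, 11), (13, 4), (13, 5), (13, 10), (13, 11), (14, 4), (14, 5), (14, 10), (14, 11), (15, 4), (15, 5), (15, 10), (15, 11)]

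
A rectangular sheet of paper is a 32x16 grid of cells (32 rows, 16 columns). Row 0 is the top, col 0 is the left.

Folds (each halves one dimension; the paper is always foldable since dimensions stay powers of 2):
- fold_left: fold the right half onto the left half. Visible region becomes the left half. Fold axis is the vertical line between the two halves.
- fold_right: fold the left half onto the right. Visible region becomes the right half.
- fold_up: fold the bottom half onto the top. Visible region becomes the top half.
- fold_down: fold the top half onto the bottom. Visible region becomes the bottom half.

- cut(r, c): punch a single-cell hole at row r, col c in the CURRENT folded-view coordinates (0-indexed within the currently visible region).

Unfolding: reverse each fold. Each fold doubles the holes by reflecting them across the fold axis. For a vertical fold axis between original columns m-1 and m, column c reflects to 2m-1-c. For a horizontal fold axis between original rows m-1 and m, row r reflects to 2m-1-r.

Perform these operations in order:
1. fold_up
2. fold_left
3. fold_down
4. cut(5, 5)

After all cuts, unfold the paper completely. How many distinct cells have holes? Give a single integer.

Op 1 fold_up: fold axis h@16; visible region now rows[0,16) x cols[0,16) = 16x16
Op 2 fold_left: fold axis v@8; visible region now rows[0,16) x cols[0,8) = 16x8
Op 3 fold_down: fold axis h@8; visible region now rows[8,16) x cols[0,8) = 8x8
Op 4 cut(5, 5): punch at orig (13,5); cuts so far [(13, 5)]; region rows[8,16) x cols[0,8) = 8x8
Unfold 1 (reflect across h@8): 2 holes -> [(2, 5), (13, 5)]
Unfold 2 (reflect across v@8): 4 holes -> [(2, 5), (2, 10), (13, 5), (13, 10)]
Unfold 3 (reflect across h@16): 8 holes -> [(2, 5), (2, 10), (13, 5), (13, 10), (18, 5), (18, 10), (29, 5), (29, 10)]

Answer: 8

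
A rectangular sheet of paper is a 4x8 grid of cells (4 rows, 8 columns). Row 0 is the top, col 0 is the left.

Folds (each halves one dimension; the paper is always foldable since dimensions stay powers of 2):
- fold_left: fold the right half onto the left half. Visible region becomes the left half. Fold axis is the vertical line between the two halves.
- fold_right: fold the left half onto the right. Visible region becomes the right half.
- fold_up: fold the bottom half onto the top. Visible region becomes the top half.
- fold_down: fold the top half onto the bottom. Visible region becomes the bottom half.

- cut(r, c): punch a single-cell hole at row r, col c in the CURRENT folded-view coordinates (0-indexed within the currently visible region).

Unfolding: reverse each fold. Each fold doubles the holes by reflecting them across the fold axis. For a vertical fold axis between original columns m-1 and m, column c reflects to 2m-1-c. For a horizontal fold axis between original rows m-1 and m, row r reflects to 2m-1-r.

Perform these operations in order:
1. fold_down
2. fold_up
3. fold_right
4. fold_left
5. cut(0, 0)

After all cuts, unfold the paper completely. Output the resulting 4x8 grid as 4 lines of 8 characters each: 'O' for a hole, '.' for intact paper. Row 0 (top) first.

Answer: O..OO..O
O..OO..O
O..OO..O
O..OO..O

Derivation:
Op 1 fold_down: fold axis h@2; visible region now rows[2,4) x cols[0,8) = 2x8
Op 2 fold_up: fold axis h@3; visible region now rows[2,3) x cols[0,8) = 1x8
Op 3 fold_right: fold axis v@4; visible region now rows[2,3) x cols[4,8) = 1x4
Op 4 fold_left: fold axis v@6; visible region now rows[2,3) x cols[4,6) = 1x2
Op 5 cut(0, 0): punch at orig (2,4); cuts so far [(2, 4)]; region rows[2,3) x cols[4,6) = 1x2
Unfold 1 (reflect across v@6): 2 holes -> [(2, 4), (2, 7)]
Unfold 2 (reflect across v@4): 4 holes -> [(2, 0), (2, 3), (2, 4), (2, 7)]
Unfold 3 (reflect across h@3): 8 holes -> [(2, 0), (2, 3), (2, 4), (2, 7), (3, 0), (3, 3), (3, 4), (3, 7)]
Unfold 4 (reflect across h@2): 16 holes -> [(0, 0), (0, 3), (0, 4), (0, 7), (1, 0), (1, 3), (1, 4), (1, 7), (2, 0), (2, 3), (2, 4), (2, 7), (3, 0), (3, 3), (3, 4), (3, 7)]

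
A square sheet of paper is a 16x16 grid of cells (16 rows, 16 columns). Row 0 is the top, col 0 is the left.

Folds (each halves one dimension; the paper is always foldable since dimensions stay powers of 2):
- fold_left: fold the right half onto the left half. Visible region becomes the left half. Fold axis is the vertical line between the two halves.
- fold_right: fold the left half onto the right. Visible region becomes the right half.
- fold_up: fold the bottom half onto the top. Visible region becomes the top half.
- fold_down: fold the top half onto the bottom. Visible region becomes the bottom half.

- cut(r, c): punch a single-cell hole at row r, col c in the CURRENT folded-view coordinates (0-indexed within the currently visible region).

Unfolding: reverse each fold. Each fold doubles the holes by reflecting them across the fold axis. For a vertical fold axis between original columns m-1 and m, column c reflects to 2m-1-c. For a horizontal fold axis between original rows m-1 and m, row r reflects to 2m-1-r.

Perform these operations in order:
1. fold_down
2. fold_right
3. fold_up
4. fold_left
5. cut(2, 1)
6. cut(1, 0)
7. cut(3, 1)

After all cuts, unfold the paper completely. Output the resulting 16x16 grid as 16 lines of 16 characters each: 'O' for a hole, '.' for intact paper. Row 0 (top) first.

Op 1 fold_down: fold axis h@8; visible region now rows[8,16) x cols[0,16) = 8x16
Op 2 fold_right: fold axis v@8; visible region now rows[8,16) x cols[8,16) = 8x8
Op 3 fold_up: fold axis h@12; visible region now rows[8,12) x cols[8,16) = 4x8
Op 4 fold_left: fold axis v@12; visible region now rows[8,12) x cols[8,12) = 4x4
Op 5 cut(2, 1): punch at orig (10,9); cuts so far [(10, 9)]; region rows[8,12) x cols[8,12) = 4x4
Op 6 cut(1, 0): punch at orig (9,8); cuts so far [(9, 8), (10, 9)]; region rows[8,12) x cols[8,12) = 4x4
Op 7 cut(3, 1): punch at orig (11,9); cuts so far [(9, 8), (10, 9), (11, 9)]; region rows[8,12) x cols[8,12) = 4x4
Unfold 1 (reflect across v@12): 6 holes -> [(9, 8), (9, 15), (10, 9), (10, 14), (11, 9), (11, 14)]
Unfold 2 (reflect across h@12): 12 holes -> [(9, 8), (9, 15), (10, 9), (10, 14), (11, 9), (11, 14), (12, 9), (12, 14), (13, 9), (13, 14), (14, 8), (14, 15)]
Unfold 3 (reflect across v@8): 24 holes -> [(9, 0), (9, 7), (9, 8), (9, 15), (10, 1), (10, 6), (10, 9), (10, 14), (11, 1), (11, 6), (11, 9), (11, 14), (12, 1), (12, 6), (12, 9), (12, 14), (13, 1), (13, 6), (13, 9), (13, 14), (14, 0), (14, 7), (14, 8), (14, 15)]
Unfold 4 (reflect across h@8): 48 holes -> [(1, 0), (1, 7), (1, 8), (1, 15), (2, 1), (2, 6), (2, 9), (2, 14), (3, 1), (3, 6), (3, 9), (3, 14), (4, 1), (4, 6), (4, 9), (4, 14), (5, 1), (5, 6), (5, 9), (5, 14), (6, 0), (6, 7), (6, 8), (6, 15), (9, 0), (9, 7), (9, 8), (9, 15), (10, 1), (10, 6), (10, 9), (10, 14), (11, 1), (11, 6), (11, 9), (11, 14), (12, 1), (12, 6), (12, 9), (12, 14), (13, 1), (13, 6), (13, 9), (13, 14), (14, 0), (14, 7), (14, 8), (14, 15)]

Answer: ................
O......OO......O
.O....O..O....O.
.O....O..O....O.
.O....O..O....O.
.O....O..O....O.
O......OO......O
................
................
O......OO......O
.O....O..O....O.
.O....O..O....O.
.O....O..O....O.
.O....O..O....O.
O......OO......O
................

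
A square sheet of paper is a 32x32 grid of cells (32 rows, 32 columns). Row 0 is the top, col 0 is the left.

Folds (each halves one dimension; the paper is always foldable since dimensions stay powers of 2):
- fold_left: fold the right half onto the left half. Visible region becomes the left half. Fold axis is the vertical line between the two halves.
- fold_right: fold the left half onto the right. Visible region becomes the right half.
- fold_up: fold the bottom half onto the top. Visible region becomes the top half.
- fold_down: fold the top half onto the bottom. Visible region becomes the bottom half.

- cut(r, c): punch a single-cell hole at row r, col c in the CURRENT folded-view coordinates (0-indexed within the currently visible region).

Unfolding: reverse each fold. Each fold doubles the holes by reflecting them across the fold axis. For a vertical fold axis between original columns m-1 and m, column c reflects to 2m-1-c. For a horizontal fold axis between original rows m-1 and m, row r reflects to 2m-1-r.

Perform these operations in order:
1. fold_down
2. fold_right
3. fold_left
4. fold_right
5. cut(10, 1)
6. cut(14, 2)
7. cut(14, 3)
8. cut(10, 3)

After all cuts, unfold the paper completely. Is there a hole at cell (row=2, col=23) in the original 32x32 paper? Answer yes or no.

Op 1 fold_down: fold axis h@16; visible region now rows[16,32) x cols[0,32) = 16x32
Op 2 fold_right: fold axis v@16; visible region now rows[16,32) x cols[16,32) = 16x16
Op 3 fold_left: fold axis v@24; visible region now rows[16,32) x cols[16,24) = 16x8
Op 4 fold_right: fold axis v@20; visible region now rows[16,32) x cols[20,24) = 16x4
Op 5 cut(10, 1): punch at orig (26,21); cuts so far [(26, 21)]; region rows[16,32) x cols[20,24) = 16x4
Op 6 cut(14, 2): punch at orig (30,22); cuts so far [(26, 21), (30, 22)]; region rows[16,32) x cols[20,24) = 16x4
Op 7 cut(14, 3): punch at orig (30,23); cuts so far [(26, 21), (30, 22), (30, 23)]; region rows[16,32) x cols[20,24) = 16x4
Op 8 cut(10, 3): punch at orig (26,23); cuts so far [(26, 21), (26, 23), (30, 22), (30, 23)]; region rows[16,32) x cols[20,24) = 16x4
Unfold 1 (reflect across v@20): 8 holes -> [(26, 16), (26, 18), (26, 21), (26, 23), (30, 16), (30, 17), (30, 22), (30, 23)]
Unfold 2 (reflect across v@24): 16 holes -> [(26, 16), (26, 18), (26, 21), (26, 23), (26, 24), (26, 26), (26, 29), (26, 31), (30, 16), (30, 17), (30, 22), (30, 23), (30, 24), (30, 25), (30, 30), (30, 31)]
Unfold 3 (reflect across v@16): 32 holes -> [(26, 0), (26, 2), (26, 5), (26, 7), (26, 8), (26, 10), (26, 13), (26, 15), (26, 16), (26, 18), (26, 21), (26, 23), (26, 24), (26, 26), (26, 29), (26, 31), (30, 0), (30, 1), (30, 6), (30, 7), (30, 8), (30, 9), (30, 14), (30, 15), (30, 16), (30, 17), (30, 22), (30, 23), (30, 24), (30, 25), (30, 30), (30, 31)]
Unfold 4 (reflect across h@16): 64 holes -> [(1, 0), (1, 1), (1, 6), (1, 7), (1, 8), (1, 9), (1, 14), (1, 15), (1, 16), (1, 17), (1, 22), (1, 23), (1, 24), (1, 25), (1, 30), (1, 31), (5, 0), (5, 2), (5, 5), (5, 7), (5, 8), (5, 10), (5, 13), (5, 15), (5, 16), (5, 18), (5, 21), (5, 23), (5, 24), (5, 26), (5, 29), (5, 31), (26, 0), (26, 2), (26, 5), (26, 7), (26, 8), (26, 10), (26, 13), (26, 15), (26, 16), (26, 18), (26, 21), (26, 23), (26, 24), (26, 26), (26, 29), (26, 31), (30, 0), (30, 1), (30, 6), (30, 7), (30, 8), (30, 9), (30, 14), (30, 15), (30, 16), (30, 17), (30, 22), (30, 23), (30, 24), (30, 25), (30, 30), (30, 31)]
Holes: [(1, 0), (1, 1), (1, 6), (1, 7), (1, 8), (1, 9), (1, 14), (1, 15), (1, 16), (1, 17), (1, 22), (1, 23), (1, 24), (1, 25), (1, 30), (1, 31), (5, 0), (5, 2), (5, 5), (5, 7), (5, 8), (5, 10), (5, 13), (5, 15), (5, 16), (5, 18), (5, 21), (5, 23), (5, 24), (5, 26), (5, 29), (5, 31), (26, 0), (26, 2), (26, 5), (26, 7), (26, 8), (26, 10), (26, 13), (26, 15), (26, 16), (26, 18), (26, 21), (26, 23), (26, 24), (26, 26), (26, 29), (26, 31), (30, 0), (30, 1), (30, 6), (30, 7), (30, 8), (30, 9), (30, 14), (30, 15), (30, 16), (30, 17), (30, 22), (30, 23), (30, 24), (30, 25), (30, 30), (30, 31)]

Answer: no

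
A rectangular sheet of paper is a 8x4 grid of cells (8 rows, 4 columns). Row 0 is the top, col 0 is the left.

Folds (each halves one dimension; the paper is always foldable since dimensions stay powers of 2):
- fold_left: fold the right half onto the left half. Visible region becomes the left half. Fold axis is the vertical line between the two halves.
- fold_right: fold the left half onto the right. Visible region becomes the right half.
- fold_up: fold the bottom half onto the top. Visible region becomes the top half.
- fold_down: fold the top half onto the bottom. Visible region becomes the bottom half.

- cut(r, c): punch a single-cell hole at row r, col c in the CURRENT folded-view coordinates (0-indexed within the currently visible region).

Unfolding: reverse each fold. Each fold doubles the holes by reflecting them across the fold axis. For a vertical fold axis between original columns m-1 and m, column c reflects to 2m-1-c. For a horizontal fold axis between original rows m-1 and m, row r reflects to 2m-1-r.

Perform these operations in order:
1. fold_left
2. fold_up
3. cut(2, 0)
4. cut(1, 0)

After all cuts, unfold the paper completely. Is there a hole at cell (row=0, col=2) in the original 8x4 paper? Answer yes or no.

Op 1 fold_left: fold axis v@2; visible region now rows[0,8) x cols[0,2) = 8x2
Op 2 fold_up: fold axis h@4; visible region now rows[0,4) x cols[0,2) = 4x2
Op 3 cut(2, 0): punch at orig (2,0); cuts so far [(2, 0)]; region rows[0,4) x cols[0,2) = 4x2
Op 4 cut(1, 0): punch at orig (1,0); cuts so far [(1, 0), (2, 0)]; region rows[0,4) x cols[0,2) = 4x2
Unfold 1 (reflect across h@4): 4 holes -> [(1, 0), (2, 0), (5, 0), (6, 0)]
Unfold 2 (reflect across v@2): 8 holes -> [(1, 0), (1, 3), (2, 0), (2, 3), (5, 0), (5, 3), (6, 0), (6, 3)]
Holes: [(1, 0), (1, 3), (2, 0), (2, 3), (5, 0), (5, 3), (6, 0), (6, 3)]

Answer: no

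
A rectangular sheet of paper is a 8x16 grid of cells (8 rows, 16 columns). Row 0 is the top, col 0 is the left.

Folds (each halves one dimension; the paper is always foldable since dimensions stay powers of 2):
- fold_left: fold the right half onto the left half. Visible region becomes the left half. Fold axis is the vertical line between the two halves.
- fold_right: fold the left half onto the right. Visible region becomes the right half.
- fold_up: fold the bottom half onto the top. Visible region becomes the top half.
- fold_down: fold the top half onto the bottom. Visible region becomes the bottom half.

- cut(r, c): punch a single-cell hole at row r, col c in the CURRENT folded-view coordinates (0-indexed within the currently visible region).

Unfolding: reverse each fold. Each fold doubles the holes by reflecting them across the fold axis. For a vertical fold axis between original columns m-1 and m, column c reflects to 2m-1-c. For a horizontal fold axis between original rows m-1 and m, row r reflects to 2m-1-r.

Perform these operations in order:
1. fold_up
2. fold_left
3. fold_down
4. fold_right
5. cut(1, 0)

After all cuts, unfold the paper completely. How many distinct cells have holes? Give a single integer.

Answer: 16

Derivation:
Op 1 fold_up: fold axis h@4; visible region now rows[0,4) x cols[0,16) = 4x16
Op 2 fold_left: fold axis v@8; visible region now rows[0,4) x cols[0,8) = 4x8
Op 3 fold_down: fold axis h@2; visible region now rows[2,4) x cols[0,8) = 2x8
Op 4 fold_right: fold axis v@4; visible region now rows[2,4) x cols[4,8) = 2x4
Op 5 cut(1, 0): punch at orig (3,4); cuts so far [(3, 4)]; region rows[2,4) x cols[4,8) = 2x4
Unfold 1 (reflect across v@4): 2 holes -> [(3, 3), (3, 4)]
Unfold 2 (reflect across h@2): 4 holes -> [(0, 3), (0, 4), (3, 3), (3, 4)]
Unfold 3 (reflect across v@8): 8 holes -> [(0, 3), (0, 4), (0, 11), (0, 12), (3, 3), (3, 4), (3, 11), (3, 12)]
Unfold 4 (reflect across h@4): 16 holes -> [(0, 3), (0, 4), (0, 11), (0, 12), (3, 3), (3, 4), (3, 11), (3, 12), (4, 3), (4, 4), (4, 11), (4, 12), (7, 3), (7, 4), (7, 11), (7, 12)]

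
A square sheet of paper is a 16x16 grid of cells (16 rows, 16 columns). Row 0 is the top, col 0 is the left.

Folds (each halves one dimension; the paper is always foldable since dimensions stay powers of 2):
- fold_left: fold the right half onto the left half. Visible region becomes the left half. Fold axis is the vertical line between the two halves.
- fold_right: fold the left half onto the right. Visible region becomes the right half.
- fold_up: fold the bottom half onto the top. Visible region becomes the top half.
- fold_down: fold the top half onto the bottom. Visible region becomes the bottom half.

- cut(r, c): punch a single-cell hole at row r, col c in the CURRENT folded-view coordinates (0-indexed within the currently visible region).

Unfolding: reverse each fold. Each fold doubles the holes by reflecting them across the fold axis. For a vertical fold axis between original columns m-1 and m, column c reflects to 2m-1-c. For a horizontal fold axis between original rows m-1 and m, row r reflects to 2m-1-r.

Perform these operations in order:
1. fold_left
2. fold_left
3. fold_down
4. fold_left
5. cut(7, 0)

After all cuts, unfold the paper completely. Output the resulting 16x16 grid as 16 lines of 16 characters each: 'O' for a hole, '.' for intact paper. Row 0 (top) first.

Op 1 fold_left: fold axis v@8; visible region now rows[0,16) x cols[0,8) = 16x8
Op 2 fold_left: fold axis v@4; visible region now rows[0,16) x cols[0,4) = 16x4
Op 3 fold_down: fold axis h@8; visible region now rows[8,16) x cols[0,4) = 8x4
Op 4 fold_left: fold axis v@2; visible region now rows[8,16) x cols[0,2) = 8x2
Op 5 cut(7, 0): punch at orig (15,0); cuts so far [(15, 0)]; region rows[8,16) x cols[0,2) = 8x2
Unfold 1 (reflect across v@2): 2 holes -> [(15, 0), (15, 3)]
Unfold 2 (reflect across h@8): 4 holes -> [(0, 0), (0, 3), (15, 0), (15, 3)]
Unfold 3 (reflect across v@4): 8 holes -> [(0, 0), (0, 3), (0, 4), (0, 7), (15, 0), (15, 3), (15, 4), (15, 7)]
Unfold 4 (reflect across v@8): 16 holes -> [(0, 0), (0, 3), (0, 4), (0, 7), (0, 8), (0, 11), (0, 12), (0, 15), (15, 0), (15, 3), (15, 4), (15, 7), (15, 8), (15, 11), (15, 12), (15, 15)]

Answer: O..OO..OO..OO..O
................
................
................
................
................
................
................
................
................
................
................
................
................
................
O..OO..OO..OO..O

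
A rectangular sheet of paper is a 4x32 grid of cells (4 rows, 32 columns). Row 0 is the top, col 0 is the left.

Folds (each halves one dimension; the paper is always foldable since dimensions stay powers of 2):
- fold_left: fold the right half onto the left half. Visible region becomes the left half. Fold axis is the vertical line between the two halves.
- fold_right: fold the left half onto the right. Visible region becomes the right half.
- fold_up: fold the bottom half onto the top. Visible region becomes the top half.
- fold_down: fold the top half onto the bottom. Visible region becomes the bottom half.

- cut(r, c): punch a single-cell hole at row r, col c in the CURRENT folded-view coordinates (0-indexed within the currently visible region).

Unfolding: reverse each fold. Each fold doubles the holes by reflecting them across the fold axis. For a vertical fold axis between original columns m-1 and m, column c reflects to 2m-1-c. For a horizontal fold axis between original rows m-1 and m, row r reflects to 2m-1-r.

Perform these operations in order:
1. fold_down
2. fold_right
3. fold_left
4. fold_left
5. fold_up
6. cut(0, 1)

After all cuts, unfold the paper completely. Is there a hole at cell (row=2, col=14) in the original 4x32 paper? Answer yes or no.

Answer: yes

Derivation:
Op 1 fold_down: fold axis h@2; visible region now rows[2,4) x cols[0,32) = 2x32
Op 2 fold_right: fold axis v@16; visible region now rows[2,4) x cols[16,32) = 2x16
Op 3 fold_left: fold axis v@24; visible region now rows[2,4) x cols[16,24) = 2x8
Op 4 fold_left: fold axis v@20; visible region now rows[2,4) x cols[16,20) = 2x4
Op 5 fold_up: fold axis h@3; visible region now rows[2,3) x cols[16,20) = 1x4
Op 6 cut(0, 1): punch at orig (2,17); cuts so far [(2, 17)]; region rows[2,3) x cols[16,20) = 1x4
Unfold 1 (reflect across h@3): 2 holes -> [(2, 17), (3, 17)]
Unfold 2 (reflect across v@20): 4 holes -> [(2, 17), (2, 22), (3, 17), (3, 22)]
Unfold 3 (reflect across v@24): 8 holes -> [(2, 17), (2, 22), (2, 25), (2, 30), (3, 17), (3, 22), (3, 25), (3, 30)]
Unfold 4 (reflect across v@16): 16 holes -> [(2, 1), (2, 6), (2, 9), (2, 14), (2, 17), (2, 22), (2, 25), (2, 30), (3, 1), (3, 6), (3, 9), (3, 14), (3, 17), (3, 22), (3, 25), (3, 30)]
Unfold 5 (reflect across h@2): 32 holes -> [(0, 1), (0, 6), (0, 9), (0, 14), (0, 17), (0, 22), (0, 25), (0, 30), (1, 1), (1, 6), (1, 9), (1, 14), (1, 17), (1, 22), (1, 25), (1, 30), (2, 1), (2, 6), (2, 9), (2, 14), (2, 17), (2, 22), (2, 25), (2, 30), (3, 1), (3, 6), (3, 9), (3, 14), (3, 17), (3, 22), (3, 25), (3, 30)]
Holes: [(0, 1), (0, 6), (0, 9), (0, 14), (0, 17), (0, 22), (0, 25), (0, 30), (1, 1), (1, 6), (1, 9), (1, 14), (1, 17), (1, 22), (1, 25), (1, 30), (2, 1), (2, 6), (2, 9), (2, 14), (2, 17), (2, 22), (2, 25), (2, 30), (3, 1), (3, 6), (3, 9), (3, 14), (3, 17), (3, 22), (3, 25), (3, 30)]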